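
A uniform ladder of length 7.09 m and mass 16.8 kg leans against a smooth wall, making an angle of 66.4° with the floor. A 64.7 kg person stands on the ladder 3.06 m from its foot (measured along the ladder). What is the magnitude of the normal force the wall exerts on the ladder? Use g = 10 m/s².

Taking torques about the foot of the ladder:
Ladder weight 16.8×10 = 168 N acts at 3.545 m along the ladder; its horizontal arm is 3.545·cos66.4° = 1.419 m → τ = 238.4 N·m clockwise.
Person: 64.7×10 = 647 N at 3.06 m → arm 1.225 m → τ = 792.6 N·m clockwise.
Wall normal N acts horizontally at the top; its moment arm is the height L sinθ = 7.09·sin66.4° = 6.497 m, counterclockwise.
Setting net torque to zero: N × 6.497 = 1031 → N = 159 N.

N_wall ≈ 159 N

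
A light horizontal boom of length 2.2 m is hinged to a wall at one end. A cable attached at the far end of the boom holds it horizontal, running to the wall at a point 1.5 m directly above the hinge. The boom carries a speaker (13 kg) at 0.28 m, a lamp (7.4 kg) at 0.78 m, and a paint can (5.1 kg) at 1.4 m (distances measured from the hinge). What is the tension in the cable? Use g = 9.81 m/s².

Sum moments about the hinge (the unknown hinge reaction has zero arm there).
Speaker: 13 × 9.81 = 127.5 N down at 0.28 m → arm 0.28 m, τ = 127.5 × 0.28 = 35.7 N·m clockwise.
Lamp: 7.4 × 9.81 = 72.59 N down at 0.78 m → arm 0.78 m, τ = 72.59 × 0.78 = 56.62 N·m clockwise.
Paint can: 5.1 × 9.81 = 50.03 N down at 1.4 m → arm 1.4 m, τ = 50.03 × 1.4 = 70.04 N·m clockwise.
Total clockwise load moment = 162.4 N·m.
The cable tension T acts at 2.2 m; only its component perpendicular to the boom, T sinθ, produces torque. sinθ = h/√(h²+d²) = 1.5/√(1.5²+2.2²) = 0.5633.
Balancing moments: T × 2.2 × 0.5633 = 162.4, giving T = 162.4 / 1.239 = 131 N.

T ≈ 131 N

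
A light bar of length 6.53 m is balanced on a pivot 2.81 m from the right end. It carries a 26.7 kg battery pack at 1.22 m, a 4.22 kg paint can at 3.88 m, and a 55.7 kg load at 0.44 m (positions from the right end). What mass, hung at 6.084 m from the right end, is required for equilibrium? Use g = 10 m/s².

Taking torques about the pivot (at 2.81 m from the right end):
Battery pack: 26.7 × 10 = 267 N down at 1.22 m → arm 1.59 m, τ = 267 × 1.59 = 424.5 N·m clockwise.
Paint can: 4.22 × 10 = 42.2 N down at 3.88 m → arm 1.07 m, τ = 42.2 × 1.07 = 45.15 N·m counterclockwise.
Load: 55.7 × 10 = 557 N down at 0.44 m → arm 2.37 m, τ = 557 × 2.37 = 1320 N·m clockwise.
Net moment of known loads = 1699 N·m clockwise.
An unknown mass m at 6.084 m has arm 3.274 m; its moment is m·g·3.274 counterclockwise.
Balancing moments: m × 10 × 3.274 = 1699, giving m = 1699 / (10 × 3.274) = 51.9 kg.

m ≈ 51.9 kg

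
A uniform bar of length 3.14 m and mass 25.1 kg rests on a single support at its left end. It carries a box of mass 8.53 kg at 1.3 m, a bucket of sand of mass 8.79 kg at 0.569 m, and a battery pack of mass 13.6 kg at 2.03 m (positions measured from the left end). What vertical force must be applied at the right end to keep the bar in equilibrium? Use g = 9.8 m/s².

About the left end:
Beam weight: 25.1 × 9.8 = 246 N down at 1.57 m → arm 1.57 m, τ = 246 × 1.57 = 386.2 N·m clockwise.
Box: 8.53 × 9.8 = 83.59 N down at 1.3 m → arm 1.3 m, τ = 83.59 × 1.3 = 108.7 N·m clockwise.
Bucket of sand: 8.79 × 9.8 = 86.14 N down at 0.569 m → arm 0.569 m, τ = 86.14 × 0.569 = 49.01 N·m clockwise.
Battery pack: 13.6 × 9.8 = 133.3 N down at 2.03 m → arm 2.03 m, τ = 133.3 × 2.03 = 270.6 N·m clockwise.
Net moment of the loads = 814.5 N·m clockwise.
The upward force F acts at the right end, arm 3.14 m, giving F × 3.14 counterclockwise.
For rotational equilibrium, F × 3.14 = 814.5, so F = 814.5 / 3.14 = 259 N.

F ≈ 259 N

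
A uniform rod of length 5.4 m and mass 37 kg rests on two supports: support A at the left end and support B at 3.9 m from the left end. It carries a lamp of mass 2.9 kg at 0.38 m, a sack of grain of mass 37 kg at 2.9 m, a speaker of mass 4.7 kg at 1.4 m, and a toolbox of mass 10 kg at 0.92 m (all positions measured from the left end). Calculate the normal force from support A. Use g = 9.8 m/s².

Taking torques about support B:
Beam weight: 37 × 9.8 = 362.6 N down at 2.7 m → arm 1.2 m, τ = 362.6 × 1.2 = 435.1 N·m counterclockwise.
Lamp: 2.9 × 9.8 = 28.42 N down at 0.38 m → arm 3.52 m, τ = 28.42 × 3.52 = 100 N·m counterclockwise.
Sack of grain: 37 × 9.8 = 362.6 N down at 2.9 m → arm 1 m, τ = 362.6 × 1 = 362.6 N·m counterclockwise.
Speaker: 4.7 × 9.8 = 46.06 N down at 1.4 m → arm 2.5 m, τ = 46.06 × 2.5 = 115.2 N·m counterclockwise.
Toolbox: 10 × 9.8 = 98 N down at 0.92 m → arm 2.98 m, τ = 98 × 2.98 = 292 N·m counterclockwise.
Net load moment about support B = 1305 N·m counterclockwise.
Reaction R at support A is upward at 0 m, arm 3.9 m → moment R × 3.9 clockwise.
Balancing moments: R × 3.9 = 1305, giving R = 335 N.

R_A ≈ 335 N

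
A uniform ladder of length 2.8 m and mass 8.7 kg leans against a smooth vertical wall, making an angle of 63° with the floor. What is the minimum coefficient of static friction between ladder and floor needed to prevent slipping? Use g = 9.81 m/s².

Taking torques about the foot of the ladder:
Ladder weight 8.7×9.81 = 85.35 N acts at 1.4 m along the ladder; its horizontal arm is 1.4·cos63° = 0.6356 m → τ = 54.25 N·m clockwise.
Wall normal N acts horizontally at the top; its moment arm is the height L sinθ = 2.8·sin63° = 2.495 m, counterclockwise.
Στ = 0 ⇒ N × 2.495 = 54.25 ⇒ N = 21.74 N.
ΣFx = 0 ⇒ f = N_wall = 21.74 N. ΣFy = 0 ⇒ N_floor = 85.35 N.
μ_min = f / N_floor = 21.74 / 85.35 = 0.255.

μ_min ≈ 0.255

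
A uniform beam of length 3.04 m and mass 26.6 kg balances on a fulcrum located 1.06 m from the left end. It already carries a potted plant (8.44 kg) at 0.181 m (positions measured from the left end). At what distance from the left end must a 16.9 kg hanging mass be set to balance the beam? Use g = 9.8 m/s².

x ≈ 0.775 m from the left end

Choose the fulcrum (at 1.06 m from the left end) as the axis so the support reaction has zero arm there.
Beam weight: 26.6 × 9.8 = 260.7 N down at 1.52 m → arm 0.46 m, τ = 260.7 × 0.46 = 119.9 N·m clockwise.
Potted plant: 8.44 × 9.8 = 82.71 N down at 0.181 m → arm 0.879 m, τ = 82.71 × 0.879 = 72.7 N·m counterclockwise.
Net moment of existing loads = 47.2 N·m clockwise.
The hanging mass weighs 16.9 × 9.8 = 165.6 N and must supply an equal counterclockwise moment, so its lever arm about the fulcrum is 47.2 / 165.6 = 0.285 m.
That puts it at 1.06 − 0.285 = 0.775 m from the left end.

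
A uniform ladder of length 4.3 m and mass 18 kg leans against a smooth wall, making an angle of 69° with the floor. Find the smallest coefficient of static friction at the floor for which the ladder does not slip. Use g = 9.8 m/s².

Take moments about the foot of the ladder.
Ladder weight 18×9.8 = 176.4 N acts at 2.15 m along the ladder; its horizontal arm is 2.15·cos69° = 0.7705 m → τ = 135.9 N·m clockwise.
Wall normal N acts horizontally at the top; its moment arm is the height L sinθ = 4.3·sin69° = 4.014 m, counterclockwise.
Balancing moments: N × 4.014 = 135.9, giving N = 33.86 N.
ΣFx = 0 ⇒ f = N_wall = 33.86 N. ΣFy = 0 ⇒ N_floor = 176.4 N.
μ_min = f / N_floor = 33.86 / 176.4 = 0.192.

μ_min ≈ 0.192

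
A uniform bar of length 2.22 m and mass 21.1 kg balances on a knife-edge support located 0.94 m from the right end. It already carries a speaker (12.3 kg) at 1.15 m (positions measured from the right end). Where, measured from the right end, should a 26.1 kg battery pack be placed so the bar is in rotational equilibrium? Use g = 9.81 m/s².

x ≈ 0.704 m from the right end

Take moments about the knife-edge support (at 0.94 m from the right end).
Beam weight: 21.1 × 9.81 = 207 N down at 1.11 m → arm 0.17 m, τ = 207 × 0.17 = 35.19 N·m counterclockwise.
Speaker: 12.3 × 9.81 = 120.7 N down at 1.15 m → arm 0.21 m, τ = 120.7 × 0.21 = 25.35 N·m counterclockwise.
Net moment of existing loads = 60.54 N·m counterclockwise.
The battery pack weighs 26.1 × 9.81 = 256 N and must supply an equal clockwise moment, so its lever arm about the knife-edge support is 60.54 / 256 = 0.236 m.
That puts it at 0.94 − 0.236 = 0.704 m from the right end.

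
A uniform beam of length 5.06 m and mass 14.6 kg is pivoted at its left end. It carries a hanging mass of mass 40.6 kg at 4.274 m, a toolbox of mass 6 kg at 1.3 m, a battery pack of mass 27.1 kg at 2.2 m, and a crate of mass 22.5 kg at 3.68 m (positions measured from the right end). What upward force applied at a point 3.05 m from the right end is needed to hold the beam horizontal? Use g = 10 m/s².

F ≈ 995 N

Sum moments about the left end (the unknown pivot reaction has zero arm there).
Beam weight: 14.6 × 10 = 146 N down at 2.53 m → arm 2.53 m, τ = 146 × 2.53 = 369.4 N·m clockwise.
Hanging mass: 40.6 × 10 = 406 N down at 4.274 m → arm 0.786 m, τ = 406 × 0.786 = 319.1 N·m clockwise.
Toolbox: 6 × 10 = 60 N down at 1.3 m → arm 3.76 m, τ = 60 × 3.76 = 225.6 N·m clockwise.
Battery pack: 27.1 × 10 = 271 N down at 2.2 m → arm 2.86 m, τ = 271 × 2.86 = 775.1 N·m clockwise.
Crate: 22.5 × 10 = 225 N down at 3.68 m → arm 1.38 m, τ = 225 × 1.38 = 310.5 N·m clockwise.
Net moment of the loads = 2000 N·m clockwise.
The upward force F acts at a point 3.05 m from the right end, arm 2.01 m, giving F × 2.01 counterclockwise.
Στ = 0 ⇒ F × 2.01 = 2000 ⇒ F = 2000 / 2.01 = 995 N.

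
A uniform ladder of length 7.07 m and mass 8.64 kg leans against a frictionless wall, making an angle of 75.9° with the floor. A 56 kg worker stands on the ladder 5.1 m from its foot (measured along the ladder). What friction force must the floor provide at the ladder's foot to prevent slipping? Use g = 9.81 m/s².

Taking torques about the foot of the ladder:
Ladder weight 8.64×9.81 = 84.76 N acts at 3.535 m along the ladder; its horizontal arm is 3.535·cos75.9° = 0.8612 m → τ = 73 N·m clockwise.
Worker: 56×9.81 = 549.4 N at 5.1 m → arm 1.242 m → τ = 682.4 N·m clockwise.
Wall normal N acts horizontally at the top; its moment arm is the height L sinθ = 7.07·sin75.9° = 6.857 m, counterclockwise.
Στ = 0 ⇒ N × 6.857 = 755.4 ⇒ N = 110 N.
ΣFx = 0: friction at the foot balances the wall's push, so f = N_wall = 110 N.

f ≈ 110 N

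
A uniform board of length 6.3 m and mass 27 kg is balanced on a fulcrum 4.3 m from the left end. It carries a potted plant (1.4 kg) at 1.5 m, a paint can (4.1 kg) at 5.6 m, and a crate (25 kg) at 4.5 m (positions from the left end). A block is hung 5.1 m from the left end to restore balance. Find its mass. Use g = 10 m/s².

m ≈ 30.8 kg

Choose the fulcrum (at 4.3 m from the left end) as the axis so the support reaction has zero arm there.
Beam weight: 27 × 10 = 270 N down at 3.15 m → arm 1.15 m, τ = 270 × 1.15 = 310.5 N·m counterclockwise.
Potted plant: 1.4 × 10 = 14 N down at 1.5 m → arm 2.8 m, τ = 14 × 2.8 = 39.2 N·m counterclockwise.
Paint can: 4.1 × 10 = 41 N down at 5.6 m → arm 1.3 m, τ = 41 × 1.3 = 53.3 N·m clockwise.
Crate: 25 × 10 = 250 N down at 4.5 m → arm 0.2 m, τ = 250 × 0.2 = 50 N·m clockwise.
Net moment of known loads = 246.4 N·m counterclockwise.
An unknown mass m at 5.1 m has arm 0.8 m; its moment is m·g·0.8 clockwise.
Στ = 0 ⇒ m × 10 × 0.8 = 246.4 ⇒ m = 246.4 / (10 × 0.8) = 30.8 kg.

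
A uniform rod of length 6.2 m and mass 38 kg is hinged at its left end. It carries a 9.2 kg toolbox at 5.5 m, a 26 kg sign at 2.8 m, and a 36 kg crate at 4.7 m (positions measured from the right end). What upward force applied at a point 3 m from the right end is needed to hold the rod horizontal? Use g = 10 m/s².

F ≈ 833 N

Choose the left end as the axis so the unknown pivot reaction has zero arm there.
Beam weight: 38 × 10 = 380 N down at 3.1 m → arm 3.1 m, τ = 380 × 3.1 = 1178 N·m clockwise.
Toolbox: 9.2 × 10 = 92 N down at 5.5 m → arm 0.7 m, τ = 92 × 0.7 = 64.4 N·m clockwise.
Sign: 26 × 10 = 260 N down at 2.8 m → arm 3.4 m, τ = 260 × 3.4 = 884 N·m clockwise.
Crate: 36 × 10 = 360 N down at 4.7 m → arm 1.5 m, τ = 360 × 1.5 = 540 N·m clockwise.
Net moment of the loads = 2666 N·m clockwise.
The upward force F acts at a point 3 m from the right end, arm 3.2 m, giving F × 3.2 counterclockwise.
For rotational equilibrium, F × 3.2 = 2666, so F = 2666 / 3.2 = 833 N.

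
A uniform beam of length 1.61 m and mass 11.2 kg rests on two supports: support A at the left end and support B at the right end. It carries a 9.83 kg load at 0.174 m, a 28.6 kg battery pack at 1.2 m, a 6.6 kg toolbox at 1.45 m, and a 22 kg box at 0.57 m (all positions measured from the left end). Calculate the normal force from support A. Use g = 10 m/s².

Choose support B as the axis so its reaction then has zero moment arm.
Beam weight: 11.2 × 10 = 112 N down at 0.805 m → arm 0.805 m, τ = 112 × 0.805 = 90.16 N·m counterclockwise.
Load: 9.83 × 10 = 98.3 N down at 0.174 m → arm 1.436 m, τ = 98.3 × 1.436 = 141.2 N·m counterclockwise.
Battery pack: 28.6 × 10 = 286 N down at 1.2 m → arm 0.41 m, τ = 286 × 0.41 = 117.3 N·m counterclockwise.
Toolbox: 6.6 × 10 = 66 N down at 1.45 m → arm 0.16 m, τ = 66 × 0.16 = 10.56 N·m counterclockwise.
Box: 22 × 10 = 220 N down at 0.57 m → arm 1.04 m, τ = 220 × 1.04 = 228.8 N·m counterclockwise.
Net load moment about support B = 588 N·m counterclockwise.
Reaction R at support A is upward at 0 m, arm 1.61 m → moment R × 1.61 clockwise.
Στ = 0 ⇒ R × 1.61 = 588 ⇒ R = 365 N.

R_A ≈ 365 N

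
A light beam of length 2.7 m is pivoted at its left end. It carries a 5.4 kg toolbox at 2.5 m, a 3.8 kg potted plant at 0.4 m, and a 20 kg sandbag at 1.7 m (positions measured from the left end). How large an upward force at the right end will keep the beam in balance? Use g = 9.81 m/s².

F ≈ 178 N

Choose the left end as the axis so the unknown pivot reaction has zero arm there.
Toolbox: 5.4 × 9.81 = 52.97 N down at 2.5 m → arm 2.5 m, τ = 52.97 × 2.5 = 132.4 N·m clockwise.
Potted plant: 3.8 × 9.81 = 37.28 N down at 0.4 m → arm 0.4 m, τ = 37.28 × 0.4 = 14.91 N·m clockwise.
Sandbag: 20 × 9.81 = 196.2 N down at 1.7 m → arm 1.7 m, τ = 196.2 × 1.7 = 333.5 N·m clockwise.
Net moment of the loads = 480.8 N·m clockwise.
The upward force F acts at the right end, arm 2.7 m, giving F × 2.7 counterclockwise.
Setting net torque to zero: F × 2.7 = 480.8 → F = 480.8 / 2.7 = 178 N.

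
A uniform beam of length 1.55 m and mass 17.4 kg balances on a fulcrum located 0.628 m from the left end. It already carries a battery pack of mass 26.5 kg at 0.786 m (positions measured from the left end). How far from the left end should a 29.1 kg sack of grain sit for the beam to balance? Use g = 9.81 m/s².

Taking torques about the fulcrum (at 0.628 m from the left end):
Beam weight: 17.4 × 9.81 = 170.7 N down at 0.775 m → arm 0.147 m, τ = 170.7 × 0.147 = 25.09 N·m clockwise.
Battery pack: 26.5 × 9.81 = 260 N down at 0.786 m → arm 0.158 m, τ = 260 × 0.158 = 41.08 N·m clockwise.
Net moment of existing loads = 66.17 N·m clockwise.
The sack of grain weighs 29.1 × 9.81 = 285.5 N and must supply an equal counterclockwise moment, so its lever arm about the fulcrum is 66.17 / 285.5 = 0.232 m.
That puts it at 0.628 − 0.232 = 0.396 m from the left end.

x ≈ 0.396 m from the left end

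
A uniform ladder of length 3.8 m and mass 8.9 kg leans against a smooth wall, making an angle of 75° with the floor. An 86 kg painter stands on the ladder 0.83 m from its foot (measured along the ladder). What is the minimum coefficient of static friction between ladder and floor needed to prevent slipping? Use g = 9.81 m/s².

μ_min ≈ 0.0656

Taking torques about the foot of the ladder:
Ladder weight 8.9×9.81 = 87.31 N acts at 1.9 m along the ladder; its horizontal arm is 1.9·cos75° = 0.4918 m → τ = 42.94 N·m clockwise.
Painter: 86×9.81 = 843.7 N at 0.83 m → arm 0.2148 m → τ = 181.2 N·m clockwise.
Wall normal N acts horizontally at the top; its moment arm is the height L sinθ = 3.8·sin75° = 3.671 m, counterclockwise.
Στ = 0 ⇒ N × 3.671 = 224.1 ⇒ N = 61.05 N.
ΣFx = 0 ⇒ f = N_wall = 61.05 N. ΣFy = 0 ⇒ N_floor = 931 N.
μ_min = f / N_floor = 61.05 / 931 = 0.0656.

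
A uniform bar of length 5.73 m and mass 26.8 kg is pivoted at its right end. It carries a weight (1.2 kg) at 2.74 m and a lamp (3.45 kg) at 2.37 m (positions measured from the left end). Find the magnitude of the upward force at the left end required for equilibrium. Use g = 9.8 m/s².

F ≈ 157 N

Choose the right end as the axis so the unknown pivot reaction has zero arm there.
Beam weight: 26.8 × 9.8 = 262.6 N down at 2.865 m → arm 2.865 m, τ = 262.6 × 2.865 = 752.3 N·m counterclockwise.
Weight: 1.2 × 9.8 = 11.76 N down at 2.74 m → arm 2.99 m, τ = 11.76 × 2.99 = 35.16 N·m counterclockwise.
Lamp: 3.45 × 9.8 = 33.81 N down at 2.37 m → arm 3.36 m, τ = 33.81 × 3.36 = 113.6 N·m counterclockwise.
Net moment of the loads = 901.1 N·m counterclockwise.
The upward force F acts at the left end, arm 5.73 m, giving F × 5.73 clockwise.
Στ = 0 ⇒ F × 5.73 = 901.1 ⇒ F = 901.1 / 5.73 = 157 N.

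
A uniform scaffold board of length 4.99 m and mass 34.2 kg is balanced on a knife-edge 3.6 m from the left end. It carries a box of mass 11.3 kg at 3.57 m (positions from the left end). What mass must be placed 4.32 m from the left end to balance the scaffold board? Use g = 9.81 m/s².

Sum moments about the knife-edge (at 3.6 m from the left end) (the support reaction has zero arm there).
Beam weight: 34.2 × 9.81 = 335.5 N down at 2.495 m → arm 1.105 m, τ = 335.5 × 1.105 = 370.7 N·m counterclockwise.
Box: 11.3 × 9.81 = 110.9 N down at 3.57 m → arm 0.03 m, τ = 110.9 × 0.03 = 3.327 N·m counterclockwise.
Net moment of known loads = 374 N·m counterclockwise.
An unknown mass m at 4.32 m has arm 0.72 m; its moment is m·g·0.72 clockwise.
Στ = 0 ⇒ m × 9.81 × 0.72 = 374 ⇒ m = 374 / (9.81 × 0.72) = 53 kg.

m ≈ 53 kg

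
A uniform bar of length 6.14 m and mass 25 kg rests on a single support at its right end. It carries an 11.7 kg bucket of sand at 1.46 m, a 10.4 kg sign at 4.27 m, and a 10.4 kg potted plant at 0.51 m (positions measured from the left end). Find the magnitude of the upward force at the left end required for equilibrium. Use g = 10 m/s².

Take moments about the right end.
Beam weight: 25 × 10 = 250 N down at 3.07 m → arm 3.07 m, τ = 250 × 3.07 = 767.5 N·m counterclockwise.
Bucket of sand: 11.7 × 10 = 117 N down at 1.46 m → arm 4.68 m, τ = 117 × 4.68 = 547.6 N·m counterclockwise.
Sign: 10.4 × 10 = 104 N down at 4.27 m → arm 1.87 m, τ = 104 × 1.87 = 194.5 N·m counterclockwise.
Potted plant: 10.4 × 10 = 104 N down at 0.51 m → arm 5.63 m, τ = 104 × 5.63 = 585.5 N·m counterclockwise.
Net moment of the loads = 2095 N·m counterclockwise.
The upward force F acts at the left end, arm 6.14 m, giving F × 6.14 clockwise.
Στ = 0 ⇒ F × 6.14 = 2095 ⇒ F = 2095 / 6.14 = 341 N.

F ≈ 341 N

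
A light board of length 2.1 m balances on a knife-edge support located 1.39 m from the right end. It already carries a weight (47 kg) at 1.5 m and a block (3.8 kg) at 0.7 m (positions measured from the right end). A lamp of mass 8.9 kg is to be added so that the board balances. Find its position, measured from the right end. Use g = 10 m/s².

x ≈ 1.1 m from the right end

Take moments about the knife-edge support (at 1.39 m from the right end).
Weight: 47 × 10 = 470 N down at 1.5 m → arm 0.11 m, τ = 470 × 0.11 = 51.7 N·m counterclockwise.
Block: 3.8 × 10 = 38 N down at 0.7 m → arm 0.69 m, τ = 38 × 0.69 = 26.22 N·m clockwise.
Net moment of existing loads = 25.48 N·m counterclockwise.
The lamp weighs 8.9 × 10 = 89 N and must supply an equal clockwise moment, so its lever arm about the knife-edge support is 25.48 / 89 = 0.286 m.
That puts it at 1.39 − 0.286 = 1.1 m from the right end.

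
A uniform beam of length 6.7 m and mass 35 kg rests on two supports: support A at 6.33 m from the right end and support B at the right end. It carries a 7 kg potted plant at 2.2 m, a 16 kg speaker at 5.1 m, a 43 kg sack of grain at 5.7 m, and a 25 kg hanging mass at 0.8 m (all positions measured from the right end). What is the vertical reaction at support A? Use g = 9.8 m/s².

About support B:
Beam weight: 35 × 9.8 = 343 N down at 3.35 m → arm 3.35 m, τ = 343 × 3.35 = 1149 N·m counterclockwise.
Potted plant: 7 × 9.8 = 68.6 N down at 2.2 m → arm 2.2 m, τ = 68.6 × 2.2 = 150.9 N·m counterclockwise.
Speaker: 16 × 9.8 = 156.8 N down at 5.1 m → arm 5.1 m, τ = 156.8 × 5.1 = 799.7 N·m counterclockwise.
Sack of grain: 43 × 9.8 = 421.4 N down at 5.7 m → arm 5.7 m, τ = 421.4 × 5.7 = 2402 N·m counterclockwise.
Hanging mass: 25 × 9.8 = 245 N down at 0.8 m → arm 0.8 m, τ = 245 × 0.8 = 196 N·m counterclockwise.
Net load moment about support B = 4698 N·m counterclockwise.
Reaction R at support A is upward at 6.33 m, arm 6.33 m → moment R × 6.33 clockwise.
Setting net torque to zero: R × 6.33 = 4698 → R = 742 N.

R_A ≈ 742 N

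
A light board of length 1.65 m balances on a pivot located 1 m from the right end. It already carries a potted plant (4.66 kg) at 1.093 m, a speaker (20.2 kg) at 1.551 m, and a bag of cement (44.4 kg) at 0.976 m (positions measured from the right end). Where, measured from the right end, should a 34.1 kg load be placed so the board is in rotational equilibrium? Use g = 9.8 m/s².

x ≈ 0.692 m from the right end

Sum moments about the pivot (at 1 m from the right end) (the support reaction has zero arm there).
Potted plant: 4.66 × 9.8 = 45.67 N down at 1.093 m → arm 0.093 m, τ = 45.67 × 0.093 = 4.247 N·m counterclockwise.
Speaker: 20.2 × 9.8 = 198 N down at 1.551 m → arm 0.5512 m, τ = 198 × 0.5512 = 109.1 N·m counterclockwise.
Bag of cement: 44.4 × 9.8 = 435.1 N down at 0.976 m → arm 0.024 m, τ = 435.1 × 0.024 = 10.44 N·m clockwise.
Net moment of existing loads = 102.9 N·m counterclockwise.
The load weighs 34.1 × 9.8 = 334.2 N and must supply an equal clockwise moment, so its lever arm about the pivot is 102.9 / 334.2 = 0.308 m.
That puts it at 1 − 0.308 = 0.692 m from the right end.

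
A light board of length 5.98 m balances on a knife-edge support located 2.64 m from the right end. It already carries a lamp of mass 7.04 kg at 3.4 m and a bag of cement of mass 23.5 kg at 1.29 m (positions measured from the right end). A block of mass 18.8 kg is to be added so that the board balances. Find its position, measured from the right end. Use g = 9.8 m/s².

x ≈ 4.04 m from the right end

Taking torques about the knife-edge support (at 2.64 m from the right end):
Lamp: 7.04 × 9.8 = 68.99 N down at 3.4 m → arm 0.76 m, τ = 68.99 × 0.76 = 52.43 N·m counterclockwise.
Bag of cement: 23.5 × 9.8 = 230.3 N down at 1.29 m → arm 1.35 m, τ = 230.3 × 1.35 = 310.9 N·m clockwise.
Net moment of existing loads = 258.5 N·m clockwise.
The block weighs 18.8 × 9.8 = 184.2 N and must supply an equal counterclockwise moment, so its lever arm about the knife-edge support is 258.5 / 184.2 = 1.4 m.
That puts it at 2.64 + 1.4 = 4.04 m from the right end.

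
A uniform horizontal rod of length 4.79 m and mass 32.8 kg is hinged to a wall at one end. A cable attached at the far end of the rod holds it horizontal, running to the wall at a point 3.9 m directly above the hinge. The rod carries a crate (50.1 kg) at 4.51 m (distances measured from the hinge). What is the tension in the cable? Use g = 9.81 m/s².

T ≈ 988 N

Choose the hinge as the axis so the unknown hinge reaction has zero arm there.
Beam weight: 32.8 × 9.81 = 321.8 N down at 2.395 m → arm 2.395 m, τ = 321.8 × 2.395 = 770.7 N·m clockwise.
Crate: 50.1 × 9.81 = 491.5 N down at 4.51 m → arm 4.51 m, τ = 491.5 × 4.51 = 2217 N·m clockwise.
Total clockwise load moment = 2988 N·m.
The cable tension T acts at 4.79 m; only its component perpendicular to the rod, T sinθ, produces torque. sinθ = h/√(h²+d²) = 3.9/√(3.9²+4.79²) = 0.6314.
Balancing moments: T × 4.79 × 0.6314 = 2988, giving T = 2988 / 3.024 = 988 N.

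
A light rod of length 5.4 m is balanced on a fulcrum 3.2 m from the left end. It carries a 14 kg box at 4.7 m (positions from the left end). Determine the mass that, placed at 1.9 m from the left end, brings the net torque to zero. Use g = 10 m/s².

m ≈ 16.2 kg

Taking torques about the fulcrum (at 3.2 m from the left end):
Box: 14 × 10 = 140 N down at 4.7 m → arm 1.5 m, τ = 140 × 1.5 = 210 N·m clockwise.
Net moment of known loads = 210 N·m clockwise.
An unknown mass m at 1.9 m has arm 1.3 m; its moment is m·g·1.3 counterclockwise.
Setting net torque to zero: m × 10 × 1.3 = 210 → m = 210 / (10 × 1.3) = 16.2 kg.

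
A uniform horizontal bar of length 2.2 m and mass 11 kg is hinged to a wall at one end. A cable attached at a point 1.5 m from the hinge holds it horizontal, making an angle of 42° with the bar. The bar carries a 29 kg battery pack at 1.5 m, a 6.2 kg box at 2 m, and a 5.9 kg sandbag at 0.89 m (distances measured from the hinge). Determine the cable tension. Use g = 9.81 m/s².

T ≈ 716 N

Sum moments about the hinge (the unknown hinge reaction has zero arm there).
Beam weight: 11 × 9.81 = 107.9 N down at 1.1 m → arm 1.1 m, τ = 107.9 × 1.1 = 118.7 N·m clockwise.
Battery pack: 29 × 9.81 = 284.5 N down at 1.5 m → arm 1.5 m, τ = 284.5 × 1.5 = 426.8 N·m clockwise.
Box: 6.2 × 9.81 = 60.82 N down at 2 m → arm 2 m, τ = 60.82 × 2 = 121.6 N·m clockwise.
Sandbag: 5.9 × 9.81 = 57.88 N down at 0.89 m → arm 0.89 m, τ = 57.88 × 0.89 = 51.51 N·m clockwise.
Total clockwise load moment = 718.6 N·m.
The cable tension T acts at 1.5 m; only its component perpendicular to the bar, T sinθ, produces torque. sin 42° = 0.6691.
Setting net torque to zero: T × 1.5 × 0.6691 = 718.6 → T = 718.6 / 1.004 = 716 N.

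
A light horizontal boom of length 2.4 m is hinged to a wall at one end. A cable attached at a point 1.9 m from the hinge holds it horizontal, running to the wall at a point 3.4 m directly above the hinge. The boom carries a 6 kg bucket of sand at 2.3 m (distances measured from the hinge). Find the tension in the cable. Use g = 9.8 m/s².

T ≈ 81.5 N

Take moments about the hinge.
Bucket of sand: 6 × 9.8 = 58.8 N down at 2.3 m → arm 2.3 m, τ = 58.8 × 2.3 = 135.2 N·m clockwise.
Total clockwise load moment = 135.2 N·m.
The cable tension T acts at 1.9 m; only its component perpendicular to the boom, T sinθ, produces torque. sinθ = h/√(h²+d²) = 3.4/√(3.4²+1.9²) = 0.8729.
For rotational equilibrium, T × 1.9 × 0.8729 = 135.2, so T = 135.2 / 1.659 = 81.5 N.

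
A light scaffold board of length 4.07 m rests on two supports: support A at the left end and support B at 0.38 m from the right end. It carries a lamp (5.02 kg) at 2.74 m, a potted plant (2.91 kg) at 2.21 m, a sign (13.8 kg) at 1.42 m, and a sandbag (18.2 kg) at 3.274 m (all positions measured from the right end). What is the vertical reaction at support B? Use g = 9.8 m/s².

R_B ≈ 168 N

About support A:
Lamp: 5.02 × 9.8 = 49.2 N down at 2.74 m → arm 1.33 m, τ = 49.2 × 1.33 = 65.44 N·m clockwise.
Potted plant: 2.91 × 9.8 = 28.52 N down at 2.21 m → arm 1.86 m, τ = 28.52 × 1.86 = 53.05 N·m clockwise.
Sign: 13.8 × 9.8 = 135.2 N down at 1.42 m → arm 2.65 m, τ = 135.2 × 2.65 = 358.3 N·m clockwise.
Sandbag: 18.2 × 9.8 = 178.4 N down at 3.274 m → arm 0.796 m, τ = 178.4 × 0.796 = 142 N·m clockwise.
Net load moment about support A = 618.8 N·m clockwise.
Reaction R at support B is upward at 0.38 m, arm 3.69 m → moment R × 3.69 counterclockwise.
Setting net torque to zero: R × 3.69 = 618.8 → R = 168 N.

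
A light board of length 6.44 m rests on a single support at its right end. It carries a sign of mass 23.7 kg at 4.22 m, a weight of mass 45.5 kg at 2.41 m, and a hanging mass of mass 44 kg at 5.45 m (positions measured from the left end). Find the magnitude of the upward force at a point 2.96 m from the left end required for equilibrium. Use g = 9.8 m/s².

Sum moments about the right end (the unknown pivot reaction has zero arm there).
Sign: 23.7 × 9.8 = 232.3 N down at 4.22 m → arm 2.22 m, τ = 232.3 × 2.22 = 515.7 N·m counterclockwise.
Weight: 45.5 × 9.8 = 445.9 N down at 2.41 m → arm 4.03 m, τ = 445.9 × 4.03 = 1797 N·m counterclockwise.
Hanging mass: 44 × 9.8 = 431.2 N down at 5.45 m → arm 0.99 m, τ = 431.2 × 0.99 = 426.9 N·m counterclockwise.
Net moment of the loads = 2740 N·m counterclockwise.
The upward force F acts at a point 2.96 m from the left end, arm 3.48 m, giving F × 3.48 clockwise.
Balancing moments: F × 3.48 = 2740, giving F = 2740 / 3.48 = 787 N.

F ≈ 787 N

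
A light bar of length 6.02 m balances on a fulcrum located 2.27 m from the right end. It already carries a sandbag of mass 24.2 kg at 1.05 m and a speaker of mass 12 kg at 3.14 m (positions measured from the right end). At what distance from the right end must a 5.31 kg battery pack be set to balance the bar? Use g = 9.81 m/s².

About the fulcrum (at 2.27 m from the right end):
Sandbag: 24.2 × 9.81 = 237.4 N down at 1.05 m → arm 1.22 m, τ = 237.4 × 1.22 = 289.6 N·m clockwise.
Speaker: 12 × 9.81 = 117.7 N down at 3.14 m → arm 0.87 m, τ = 117.7 × 0.87 = 102.4 N·m counterclockwise.
Net moment of existing loads = 187.2 N·m clockwise.
The battery pack weighs 5.31 × 9.81 = 52.09 N and must supply an equal counterclockwise moment, so its lever arm about the fulcrum is 187.2 / 52.09 = 3.59 m.
That puts it at 2.27 + 3.59 = 5.86 m from the right end.

x ≈ 5.86 m from the right end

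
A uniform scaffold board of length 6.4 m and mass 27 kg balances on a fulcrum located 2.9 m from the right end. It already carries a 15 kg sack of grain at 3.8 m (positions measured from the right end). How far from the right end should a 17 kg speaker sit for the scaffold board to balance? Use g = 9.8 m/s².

Sum moments about the fulcrum (at 2.9 m from the right end) (the support reaction has zero arm there).
Beam weight: 27 × 9.8 = 264.6 N down at 3.2 m → arm 0.3 m, τ = 264.6 × 0.3 = 79.38 N·m counterclockwise.
Sack of grain: 15 × 9.8 = 147 N down at 3.8 m → arm 0.9 m, τ = 147 × 0.9 = 132.3 N·m counterclockwise.
Net moment of existing loads = 211.7 N·m counterclockwise.
The speaker weighs 17 × 9.8 = 166.6 N and must supply an equal clockwise moment, so its lever arm about the fulcrum is 211.7 / 166.6 = 1.27 m.
That puts it at 2.9 − 1.27 = 1.63 m from the right end.

x ≈ 1.63 m from the right end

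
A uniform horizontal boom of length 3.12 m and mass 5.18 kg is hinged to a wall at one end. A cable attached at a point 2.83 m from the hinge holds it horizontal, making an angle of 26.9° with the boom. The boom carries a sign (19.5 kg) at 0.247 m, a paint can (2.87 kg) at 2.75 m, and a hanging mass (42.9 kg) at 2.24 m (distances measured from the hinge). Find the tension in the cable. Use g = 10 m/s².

Choose the hinge as the axis so the unknown hinge reaction has zero arm there.
Beam weight: 5.18 × 10 = 51.8 N down at 1.56 m → arm 1.56 m, τ = 51.8 × 1.56 = 80.81 N·m clockwise.
Sign: 19.5 × 10 = 195 N down at 0.247 m → arm 0.247 m, τ = 195 × 0.247 = 48.16 N·m clockwise.
Paint can: 2.87 × 10 = 28.7 N down at 2.75 m → arm 2.75 m, τ = 28.7 × 2.75 = 78.92 N·m clockwise.
Hanging mass: 42.9 × 10 = 429 N down at 2.24 m → arm 2.24 m, τ = 429 × 2.24 = 961 N·m clockwise.
Total clockwise load moment = 1169 N·m.
The cable tension T acts at 2.83 m; only its component perpendicular to the boom, T sinθ, produces torque. sin 26.9° = 0.4524.
Setting net torque to zero: T × 2.83 × 0.4524 = 1169 → T = 1169 / 1.28 = 913 N.

T ≈ 913 N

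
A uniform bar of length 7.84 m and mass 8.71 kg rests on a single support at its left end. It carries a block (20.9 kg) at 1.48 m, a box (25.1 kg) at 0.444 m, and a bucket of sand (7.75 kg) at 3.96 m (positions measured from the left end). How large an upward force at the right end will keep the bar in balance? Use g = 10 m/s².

Choose the left end as the axis so the unknown pivot reaction has zero arm there.
Beam weight: 8.71 × 10 = 87.1 N down at 3.92 m → arm 3.92 m, τ = 87.1 × 3.92 = 341.4 N·m clockwise.
Block: 20.9 × 10 = 209 N down at 1.48 m → arm 1.48 m, τ = 209 × 1.48 = 309.3 N·m clockwise.
Box: 25.1 × 10 = 251 N down at 0.444 m → arm 0.444 m, τ = 251 × 0.444 = 111.4 N·m clockwise.
Bucket of sand: 7.75 × 10 = 77.5 N down at 3.96 m → arm 3.96 m, τ = 77.5 × 3.96 = 306.9 N·m clockwise.
Net moment of the loads = 1069 N·m clockwise.
The upward force F acts at the right end, arm 7.84 m, giving F × 7.84 counterclockwise.
Στ = 0 ⇒ F × 7.84 = 1069 ⇒ F = 1069 / 7.84 = 136 N.

F ≈ 136 N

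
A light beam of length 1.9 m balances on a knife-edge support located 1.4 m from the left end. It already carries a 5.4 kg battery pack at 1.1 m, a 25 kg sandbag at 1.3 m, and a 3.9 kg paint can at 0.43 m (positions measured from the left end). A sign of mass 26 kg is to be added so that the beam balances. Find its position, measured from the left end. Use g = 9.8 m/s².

Sum moments about the knife-edge support (at 1.4 m from the left end) (the support reaction has zero arm there).
Battery pack: 5.4 × 9.8 = 52.92 N down at 1.1 m → arm 0.3 m, τ = 52.92 × 0.3 = 15.88 N·m counterclockwise.
Sandbag: 25 × 9.8 = 245 N down at 1.3 m → arm 0.1 m, τ = 245 × 0.1 = 24.5 N·m counterclockwise.
Paint can: 3.9 × 9.8 = 38.22 N down at 0.43 m → arm 0.97 m, τ = 38.22 × 0.97 = 37.07 N·m counterclockwise.
Net moment of existing loads = 77.45 N·m counterclockwise.
The sign weighs 26 × 9.8 = 254.8 N and must supply an equal clockwise moment, so its lever arm about the knife-edge support is 77.45 / 254.8 = 0.304 m.
That puts it at 1.4 + 0.304 = 1.7 m from the left end.

x ≈ 1.7 m from the left end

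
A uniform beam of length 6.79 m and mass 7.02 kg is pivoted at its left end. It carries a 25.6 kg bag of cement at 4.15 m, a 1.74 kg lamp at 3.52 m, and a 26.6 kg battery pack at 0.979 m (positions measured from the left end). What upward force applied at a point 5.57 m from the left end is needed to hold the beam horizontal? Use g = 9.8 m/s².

Choose the left end as the axis so the unknown pivot reaction has zero arm there.
Beam weight: 7.02 × 9.8 = 68.8 N down at 3.395 m → arm 3.395 m, τ = 68.8 × 3.395 = 233.6 N·m clockwise.
Bag of cement: 25.6 × 9.8 = 250.9 N down at 4.15 m → arm 4.15 m, τ = 250.9 × 4.15 = 1041 N·m clockwise.
Lamp: 1.74 × 9.8 = 17.05 N down at 3.52 m → arm 3.52 m, τ = 17.05 × 3.52 = 60.02 N·m clockwise.
Battery pack: 26.6 × 9.8 = 260.7 N down at 0.979 m → arm 0.979 m, τ = 260.7 × 0.979 = 255.2 N·m clockwise.
Net moment of the loads = 1590 N·m clockwise.
The upward force F acts at a point 5.57 m from the left end, arm 5.57 m, giving F × 5.57 counterclockwise.
Setting net torque to zero: F × 5.57 = 1590 → F = 1590 / 5.57 = 285 N.

F ≈ 285 N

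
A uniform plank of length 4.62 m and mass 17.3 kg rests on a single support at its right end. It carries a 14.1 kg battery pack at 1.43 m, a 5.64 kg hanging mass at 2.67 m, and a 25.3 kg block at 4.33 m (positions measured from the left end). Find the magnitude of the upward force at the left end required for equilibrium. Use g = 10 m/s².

Sum moments about the right end (the unknown pivot reaction has zero arm there).
Beam weight: 17.3 × 10 = 173 N down at 2.31 m → arm 2.31 m, τ = 173 × 2.31 = 399.6 N·m counterclockwise.
Battery pack: 14.1 × 10 = 141 N down at 1.43 m → arm 3.19 m, τ = 141 × 3.19 = 449.8 N·m counterclockwise.
Hanging mass: 5.64 × 10 = 56.4 N down at 2.67 m → arm 1.95 m, τ = 56.4 × 1.95 = 110 N·m counterclockwise.
Block: 25.3 × 10 = 253 N down at 4.33 m → arm 0.29 m, τ = 253 × 0.29 = 73.37 N·m counterclockwise.
Net moment of the loads = 1033 N·m counterclockwise.
The upward force F acts at the left end, arm 4.62 m, giving F × 4.62 clockwise.
Setting net torque to zero: F × 4.62 = 1033 → F = 1033 / 4.62 = 224 N.

F ≈ 224 N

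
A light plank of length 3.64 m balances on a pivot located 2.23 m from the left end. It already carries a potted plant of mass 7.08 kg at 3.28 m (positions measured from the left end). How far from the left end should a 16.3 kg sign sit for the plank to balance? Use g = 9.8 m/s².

Take moments about the pivot (at 2.23 m from the left end).
Potted plant: 7.08 × 9.8 = 69.38 N down at 3.28 m → arm 1.05 m, τ = 69.38 × 1.05 = 72.85 N·m clockwise.
Net moment of existing loads = 72.85 N·m clockwise.
The sign weighs 16.3 × 9.8 = 159.7 N and must supply an equal counterclockwise moment, so its lever arm about the pivot is 72.85 / 159.7 = 0.456 m.
That puts it at 2.23 − 0.456 = 1.77 m from the left end.

x ≈ 1.77 m from the left end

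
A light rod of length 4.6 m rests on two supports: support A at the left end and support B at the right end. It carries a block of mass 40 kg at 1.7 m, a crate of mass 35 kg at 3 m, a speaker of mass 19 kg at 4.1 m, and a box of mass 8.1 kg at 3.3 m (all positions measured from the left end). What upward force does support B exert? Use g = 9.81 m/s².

R_B ≈ 592 N

Sum moments about support A (its reaction then has zero moment arm).
Block: 40 × 9.81 = 392.4 N down at 1.7 m → arm 1.7 m, τ = 392.4 × 1.7 = 667.1 N·m clockwise.
Crate: 35 × 9.81 = 343.4 N down at 3 m → arm 3 m, τ = 343.4 × 3 = 1030 N·m clockwise.
Speaker: 19 × 9.81 = 186.4 N down at 4.1 m → arm 4.1 m, τ = 186.4 × 4.1 = 764.2 N·m clockwise.
Box: 8.1 × 9.81 = 79.46 N down at 3.3 m → arm 3.3 m, τ = 79.46 × 3.3 = 262.2 N·m clockwise.
Net load moment about support A = 2724 N·m clockwise.
Reaction R at support B is upward at 4.6 m, arm 4.6 m → moment R × 4.6 counterclockwise.
Στ = 0 ⇒ R × 4.6 = 2724 ⇒ R = 592 N.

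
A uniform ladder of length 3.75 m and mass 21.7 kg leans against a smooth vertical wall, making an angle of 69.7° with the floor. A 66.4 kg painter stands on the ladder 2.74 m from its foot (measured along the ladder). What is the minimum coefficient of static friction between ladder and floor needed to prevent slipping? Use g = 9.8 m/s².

μ_min ≈ 0.249

Take moments about the foot of the ladder.
Ladder weight 21.7×9.8 = 212.7 N acts at 1.875 m along the ladder; its horizontal arm is 1.875·cos69.7° = 0.6505 m → τ = 138.4 N·m clockwise.
Painter: 66.4×9.8 = 650.7 N at 2.74 m → arm 0.9506 m → τ = 618.6 N·m clockwise.
Wall normal N acts horizontally at the top; its moment arm is the height L sinθ = 3.75·sin69.7° = 3.517 m, counterclockwise.
Setting net torque to zero: N × 3.517 = 757 → N = 215.2 N.
ΣFx = 0 ⇒ f = N_wall = 215.2 N. ΣFy = 0 ⇒ N_floor = 863.4 N.
μ_min = f / N_floor = 215.2 / 863.4 = 0.249.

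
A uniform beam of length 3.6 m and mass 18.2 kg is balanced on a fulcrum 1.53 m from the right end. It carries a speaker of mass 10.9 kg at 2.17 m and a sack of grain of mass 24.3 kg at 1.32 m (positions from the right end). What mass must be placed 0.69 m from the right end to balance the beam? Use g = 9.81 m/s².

m ≈ 8.08 kg

Take moments about the fulcrum (at 1.53 m from the right end).
Beam weight: 18.2 × 9.81 = 178.5 N down at 1.8 m → arm 0.27 m, τ = 178.5 × 0.27 = 48.2 N·m counterclockwise.
Speaker: 10.9 × 9.81 = 106.9 N down at 2.17 m → arm 0.64 m, τ = 106.9 × 0.64 = 68.42 N·m counterclockwise.
Sack of grain: 24.3 × 9.81 = 238.4 N down at 1.32 m → arm 0.21 m, τ = 238.4 × 0.21 = 50.06 N·m clockwise.
Net moment of known loads = 66.56 N·m counterclockwise.
An unknown mass m at 0.69 m has arm 0.84 m; its moment is m·g·0.84 clockwise.
Στ = 0 ⇒ m × 9.81 × 0.84 = 66.56 ⇒ m = 66.56 / (9.81 × 0.84) = 8.08 kg.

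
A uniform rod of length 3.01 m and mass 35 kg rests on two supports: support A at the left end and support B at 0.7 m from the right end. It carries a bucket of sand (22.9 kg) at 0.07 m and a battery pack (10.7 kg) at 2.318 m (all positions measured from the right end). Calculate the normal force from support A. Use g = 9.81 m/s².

R_A ≈ 132 N

Take moments about support B.
Beam weight: 35 × 9.81 = 343.4 N down at 1.505 m → arm 0.805 m, τ = 343.4 × 0.805 = 276.4 N·m counterclockwise.
Bucket of sand: 22.9 × 9.81 = 224.6 N down at 0.07 m → arm 0.63 m, τ = 224.6 × 0.63 = 141.5 N·m clockwise.
Battery pack: 10.7 × 9.81 = 105 N down at 2.318 m → arm 1.618 m, τ = 105 × 1.618 = 169.9 N·m counterclockwise.
Net load moment about support B = 304.8 N·m counterclockwise.
Reaction R at support A is upward at 3.01 m, arm 2.31 m → moment R × 2.31 clockwise.
Balancing moments: R × 2.31 = 304.8, giving R = 132 N.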